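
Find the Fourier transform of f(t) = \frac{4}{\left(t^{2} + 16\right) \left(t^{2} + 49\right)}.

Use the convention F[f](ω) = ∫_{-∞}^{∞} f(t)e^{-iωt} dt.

F(ω) = \frac{\pi \left(7 e^{3 \left|{\omega}\right|} - 4\right) e^{- 7 \left|{\omega}\right|}}{231}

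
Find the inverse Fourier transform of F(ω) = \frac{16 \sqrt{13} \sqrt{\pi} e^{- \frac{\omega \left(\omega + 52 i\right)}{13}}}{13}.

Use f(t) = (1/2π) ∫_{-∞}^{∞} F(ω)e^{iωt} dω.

f(t) = 8 e^{- \frac{13 \left(t - 4\right)^{2}}{4}}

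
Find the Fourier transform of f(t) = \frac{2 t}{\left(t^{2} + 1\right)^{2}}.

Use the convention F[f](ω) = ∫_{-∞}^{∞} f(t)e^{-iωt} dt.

F(ω) = - i \pi \omega e^{- \left|{\omega}\right|}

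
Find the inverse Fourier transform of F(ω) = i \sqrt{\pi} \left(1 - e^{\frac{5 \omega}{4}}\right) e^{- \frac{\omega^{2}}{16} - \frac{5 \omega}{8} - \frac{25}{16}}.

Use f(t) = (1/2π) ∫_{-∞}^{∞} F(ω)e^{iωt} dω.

f(t) = 4 e^{- 4 t^{2}} \sin{\left(5 t \right)}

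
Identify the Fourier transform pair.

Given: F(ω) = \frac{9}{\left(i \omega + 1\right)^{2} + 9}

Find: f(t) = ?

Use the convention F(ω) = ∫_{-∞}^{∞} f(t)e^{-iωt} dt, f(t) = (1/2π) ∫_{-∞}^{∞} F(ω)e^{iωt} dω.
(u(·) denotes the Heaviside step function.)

f(t) = 3 e^{- t} \sin{\left(3 t \right)} u\left(t\right)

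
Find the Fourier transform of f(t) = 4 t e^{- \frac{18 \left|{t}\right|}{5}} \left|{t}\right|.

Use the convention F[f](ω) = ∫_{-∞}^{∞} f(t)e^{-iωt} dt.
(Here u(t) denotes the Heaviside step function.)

F(ω) = \frac{10000 i \omega \left(25 \omega^{2} - 972\right)}{\left(25 \omega^{2} + 324\right)^{3}}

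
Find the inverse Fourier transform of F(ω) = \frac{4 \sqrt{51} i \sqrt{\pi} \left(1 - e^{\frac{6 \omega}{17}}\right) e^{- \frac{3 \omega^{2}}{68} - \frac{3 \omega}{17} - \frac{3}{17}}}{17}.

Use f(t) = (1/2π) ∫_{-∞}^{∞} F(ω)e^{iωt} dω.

f(t) = 8 e^{- \frac{17 t^{2}}{3}} \sin{\left(2 t \right)}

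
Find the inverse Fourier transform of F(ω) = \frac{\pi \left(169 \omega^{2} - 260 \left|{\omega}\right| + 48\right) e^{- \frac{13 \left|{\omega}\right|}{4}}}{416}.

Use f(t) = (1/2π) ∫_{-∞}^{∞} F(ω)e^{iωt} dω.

f(t) = \frac{t^{4}}{\left(t^{2} + \frac{169}{16}\right)^{3}}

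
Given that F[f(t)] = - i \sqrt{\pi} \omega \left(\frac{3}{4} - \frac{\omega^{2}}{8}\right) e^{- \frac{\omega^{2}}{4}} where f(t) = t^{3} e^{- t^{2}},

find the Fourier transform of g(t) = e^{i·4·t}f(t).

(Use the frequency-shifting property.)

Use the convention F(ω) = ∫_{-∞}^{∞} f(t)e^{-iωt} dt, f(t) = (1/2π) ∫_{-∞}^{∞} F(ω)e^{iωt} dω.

F[g](ω) = \frac{i \sqrt{\pi} \left(\omega - 4\right) \left(\left(\omega - 4\right)^{2} - 6\right) e^{- \frac{\left(\omega - 4\right)^{2}}{4}}}{8}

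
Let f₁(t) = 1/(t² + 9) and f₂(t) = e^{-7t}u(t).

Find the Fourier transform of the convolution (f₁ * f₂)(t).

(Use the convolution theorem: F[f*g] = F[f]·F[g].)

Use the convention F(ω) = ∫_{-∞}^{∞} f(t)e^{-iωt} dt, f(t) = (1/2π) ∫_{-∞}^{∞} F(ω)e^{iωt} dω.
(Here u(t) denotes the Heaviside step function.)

F[f₁*f₂](ω) = \frac{\pi e^{- 3 \left|{\omega}\right|}}{3 \left(i \omega + 7\right)}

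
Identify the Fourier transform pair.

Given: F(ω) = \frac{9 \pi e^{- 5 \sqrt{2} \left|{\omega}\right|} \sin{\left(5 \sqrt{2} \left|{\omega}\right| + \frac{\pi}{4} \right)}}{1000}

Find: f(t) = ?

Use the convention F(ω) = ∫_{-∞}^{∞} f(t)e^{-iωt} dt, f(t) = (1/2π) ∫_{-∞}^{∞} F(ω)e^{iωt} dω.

f(t) = \frac{9}{t^{4} + 10000}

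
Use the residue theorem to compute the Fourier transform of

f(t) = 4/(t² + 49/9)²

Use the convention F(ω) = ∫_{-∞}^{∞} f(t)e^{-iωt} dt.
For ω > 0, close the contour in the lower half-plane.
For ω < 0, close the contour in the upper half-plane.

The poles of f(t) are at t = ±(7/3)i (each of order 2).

Let g(z) = f(z)e^{-iωz}; for large |z| the factor e^{-iωz} decays in the lower half-plane when ω > 0 and in the upper half-plane when ω < 0.

Case ω > 0 (lower half-plane, clockwise contour ⇒ F(ω) = -2πi·ΣRes):
  Res_{z = - \frac{7 i}{3}} g(z) = \frac{9 i \left(7 \omega + 3\right) e^{- \frac{7 \omega}{3}}}{343} (pole of order 2)
  F(ω) = -2πi·ΣRes = \frac{18 \pi \left(7 \omega + 3\right) e^{- \frac{7 \omega}{3}}}{343}

Case ω < 0 (upper half-plane, counterclockwise contour ⇒ F(ω) = +2πi·ΣRes):
  Res_{z = \frac{7 i}{3}} g(z) = \frac{9 i \left(7 \omega - 3\right) e^{\frac{7 \omega}{3}}}{343} (pole of order 2)
  F(ω) = 2πi·ΣRes = \frac{18 \pi \left(3 - 7 \omega\right) e^{\frac{7 \omega}{3}}}{343}

Both cases combine into a single formula in |ω|:

F(ω) = \frac{18 \pi \left(7 \left|{\omega}\right| + 3\right) e^{- \frac{7 \left|{\omega}\right|}{3}}}{343}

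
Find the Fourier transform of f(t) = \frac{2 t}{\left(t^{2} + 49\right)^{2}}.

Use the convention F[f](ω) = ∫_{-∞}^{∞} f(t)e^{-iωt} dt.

F(ω) = - \frac{i \pi \omega e^{- 7 \left|{\omega}\right|}}{7}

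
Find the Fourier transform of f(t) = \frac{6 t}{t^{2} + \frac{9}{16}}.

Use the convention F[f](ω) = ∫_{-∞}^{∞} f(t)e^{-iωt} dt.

F(ω) = - 6 i \pi e^{- \frac{3 \left|{\omega}\right|}{4}} \operatorname{sign}{\left(\omega \right)}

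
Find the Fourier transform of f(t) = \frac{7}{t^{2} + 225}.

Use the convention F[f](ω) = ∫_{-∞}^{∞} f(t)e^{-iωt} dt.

F(ω) = \frac{7 \pi e^{- 15 \left|{\omega}\right|}}{15}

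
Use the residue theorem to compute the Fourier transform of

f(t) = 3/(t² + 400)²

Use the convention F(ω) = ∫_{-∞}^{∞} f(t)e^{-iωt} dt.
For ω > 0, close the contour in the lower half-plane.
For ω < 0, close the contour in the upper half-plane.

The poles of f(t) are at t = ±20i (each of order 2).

Let g(z) = f(z)e^{-iωz}; for large |z| the factor e^{-iωz} decays in the lower half-plane when ω > 0 and in the upper half-plane when ω < 0.

Case ω > 0 (lower half-plane, clockwise contour ⇒ F(ω) = -2πi·ΣRes):
  Res_{z = - 20 i} g(z) = \frac{3 i \left(20 \omega + 1\right) e^{- 20 \omega}}{32000} (pole of order 2)
  F(ω) = -2πi·ΣRes = \frac{3 \pi \left(20 \omega + 1\right) e^{- 20 \omega}}{16000}

Case ω < 0 (upper half-plane, counterclockwise contour ⇒ F(ω) = +2πi·ΣRes):
  Res_{z = 20 i} g(z) = \frac{3 i \left(20 \omega - 1\right) e^{20 \omega}}{32000} (pole of order 2)
  F(ω) = 2πi·ΣRes = \frac{3 \pi \left(1 - 20 \omega\right) e^{20 \omega}}{16000}

Both cases combine into a single formula in |ω|:

F(ω) = \frac{3 \pi \left(20 \left|{\omega}\right| + 1\right) e^{- 20 \left|{\omega}\right|}}{16000}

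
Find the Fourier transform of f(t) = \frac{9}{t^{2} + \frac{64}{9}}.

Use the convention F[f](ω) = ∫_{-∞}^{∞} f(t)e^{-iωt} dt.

F(ω) = \frac{27 \pi e^{- \frac{8 \left|{\omega}\right|}{3}}}{8}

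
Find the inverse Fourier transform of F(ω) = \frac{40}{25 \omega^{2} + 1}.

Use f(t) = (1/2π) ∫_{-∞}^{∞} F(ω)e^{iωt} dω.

f(t) = 4 e^{- \frac{\left|{t}\right|}{5}}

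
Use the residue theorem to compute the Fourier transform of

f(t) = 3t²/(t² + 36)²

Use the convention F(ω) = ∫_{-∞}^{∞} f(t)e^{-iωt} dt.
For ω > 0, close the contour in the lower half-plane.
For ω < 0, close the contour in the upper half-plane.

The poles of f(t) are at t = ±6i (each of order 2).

Let g(z) = f(z)e^{-iωz}; for large |z| the factor e^{-iωz} decays in the lower half-plane when ω > 0 and in the upper half-plane when ω < 0.

Case ω > 0 (lower half-plane, clockwise contour ⇒ F(ω) = -2πi·ΣRes):
  Res_{z = - 6 i} g(z) = \frac{i \left(1 - 6 \omega\right) e^{- 6 \omega}}{8} (pole of order 2)
  F(ω) = -2πi·ΣRes = \frac{\pi \left(1 - 6 \omega\right) e^{- 6 \omega}}{4}

Case ω < 0 (upper half-plane, counterclockwise contour ⇒ F(ω) = +2πi·ΣRes):
  Res_{z = 6 i} g(z) = \frac{i \left(- 6 \omega - 1\right) e^{6 \omega}}{8} (pole of order 2)
  F(ω) = 2πi·ΣRes = \frac{\pi \left(6 \omega + 1\right) e^{6 \omega}}{4}

Both cases combine into a single formula in |ω|:

F(ω) = \frac{\pi \left(1 - 6 \left|{\omega}\right|\right) e^{- 6 \left|{\omega}\right|}}{4}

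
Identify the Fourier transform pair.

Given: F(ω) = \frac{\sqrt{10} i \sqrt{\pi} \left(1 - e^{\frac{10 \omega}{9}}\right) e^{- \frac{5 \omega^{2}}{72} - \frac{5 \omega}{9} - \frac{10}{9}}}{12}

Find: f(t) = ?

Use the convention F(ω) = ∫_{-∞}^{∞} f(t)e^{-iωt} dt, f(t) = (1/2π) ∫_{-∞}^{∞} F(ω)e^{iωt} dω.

f(t) = e^{- \frac{18 t^{2}}{5}} \sin{\left(4 t \right)}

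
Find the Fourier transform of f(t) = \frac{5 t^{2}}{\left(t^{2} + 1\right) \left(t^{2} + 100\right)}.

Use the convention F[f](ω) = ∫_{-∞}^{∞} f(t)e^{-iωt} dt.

F(ω) = \frac{5 \pi \left(10 - e^{9 \left|{\omega}\right|}\right) e^{- 10 \left|{\omega}\right|}}{99}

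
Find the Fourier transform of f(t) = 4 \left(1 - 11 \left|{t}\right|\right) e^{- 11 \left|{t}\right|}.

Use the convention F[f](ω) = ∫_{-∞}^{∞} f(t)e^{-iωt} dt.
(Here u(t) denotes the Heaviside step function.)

F(ω) = \frac{176 \omega^{2}}{\left(\omega^{2} + 121\right)^{2}}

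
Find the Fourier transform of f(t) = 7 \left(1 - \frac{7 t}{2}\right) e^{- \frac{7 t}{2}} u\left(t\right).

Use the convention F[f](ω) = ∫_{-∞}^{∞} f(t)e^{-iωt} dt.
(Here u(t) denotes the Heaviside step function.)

F(ω) = \frac{28 i \omega}{- 4 \omega^{2} + 28 i \omega + 49}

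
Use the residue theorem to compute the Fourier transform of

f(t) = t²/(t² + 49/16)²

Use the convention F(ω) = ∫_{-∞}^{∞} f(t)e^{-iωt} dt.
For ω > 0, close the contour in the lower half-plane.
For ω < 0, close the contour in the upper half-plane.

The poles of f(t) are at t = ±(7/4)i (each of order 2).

Let g(z) = f(z)e^{-iωz}; for large |z| the factor e^{-iωz} decays in the lower half-plane when ω > 0 and in the upper half-plane when ω < 0.

Case ω > 0 (lower half-plane, clockwise contour ⇒ F(ω) = -2πi·ΣRes):
  Res_{z = - \frac{7 i}{4}} g(z) = \frac{i \left(4 - 7 \omega\right) e^{- \frac{7 \omega}{4}}}{28} (pole of order 2)
  F(ω) = -2πi·ΣRes = \frac{\pi \left(4 - 7 \omega\right) e^{- \frac{7 \omega}{4}}}{14}

Case ω < 0 (upper half-plane, counterclockwise contour ⇒ F(ω) = +2πi·ΣRes):
  Res_{z = \frac{7 i}{4}} g(z) = \frac{i \left(- 7 \omega - 4\right) e^{\frac{7 \omega}{4}}}{28} (pole of order 2)
  F(ω) = 2πi·ΣRes = \frac{\pi \left(7 \omega + 4\right) e^{\frac{7 \omega}{4}}}{14}

Both cases combine into a single formula in |ω|:

F(ω) = \frac{\pi \left(4 - 7 \left|{\omega}\right|\right) e^{- \frac{7 \left|{\omega}\right|}{4}}}{14}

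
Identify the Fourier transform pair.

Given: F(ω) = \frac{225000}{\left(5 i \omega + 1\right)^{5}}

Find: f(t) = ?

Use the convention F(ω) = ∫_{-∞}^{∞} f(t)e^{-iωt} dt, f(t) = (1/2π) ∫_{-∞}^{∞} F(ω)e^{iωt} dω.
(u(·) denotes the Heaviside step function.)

f(t) = 3 t^{4} e^{- \frac{t}{5}} u\left(t\right)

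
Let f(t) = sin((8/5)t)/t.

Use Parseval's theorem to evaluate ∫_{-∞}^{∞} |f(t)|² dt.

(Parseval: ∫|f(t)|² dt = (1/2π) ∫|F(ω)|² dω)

∫|f(t)|² dt = \frac{8 \pi}{5}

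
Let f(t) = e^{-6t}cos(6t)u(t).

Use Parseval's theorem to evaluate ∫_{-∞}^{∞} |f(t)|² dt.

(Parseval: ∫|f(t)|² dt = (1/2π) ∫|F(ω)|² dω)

∫|f(t)|² dt = \frac{1}{16}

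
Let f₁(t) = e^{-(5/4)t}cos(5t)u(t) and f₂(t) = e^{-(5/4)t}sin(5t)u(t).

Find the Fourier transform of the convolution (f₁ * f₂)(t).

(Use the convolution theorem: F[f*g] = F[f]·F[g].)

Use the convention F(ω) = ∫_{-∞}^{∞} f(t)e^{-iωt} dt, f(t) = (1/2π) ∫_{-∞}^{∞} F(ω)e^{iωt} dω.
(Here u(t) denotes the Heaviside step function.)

F[f₁*f₂](ω) = \frac{320 \left(4 i \omega + 5\right)}{\left(\left(4 i \omega + 5\right)^{2} + 400\right)^{2}}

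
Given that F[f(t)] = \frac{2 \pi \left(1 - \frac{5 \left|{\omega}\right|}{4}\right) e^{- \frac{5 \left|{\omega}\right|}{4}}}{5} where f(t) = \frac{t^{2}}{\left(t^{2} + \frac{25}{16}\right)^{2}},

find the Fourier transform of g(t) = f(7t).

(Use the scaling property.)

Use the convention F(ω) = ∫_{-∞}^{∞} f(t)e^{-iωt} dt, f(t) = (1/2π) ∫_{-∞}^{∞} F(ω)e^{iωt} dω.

F[g](ω) = \frac{\pi \left(28 - 5 \left|{\omega}\right|\right) e^{- \frac{5 \left|{\omega}\right|}{28}}}{490}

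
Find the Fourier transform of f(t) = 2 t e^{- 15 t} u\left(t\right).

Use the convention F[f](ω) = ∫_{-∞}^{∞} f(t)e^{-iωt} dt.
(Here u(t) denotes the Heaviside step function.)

F(ω) = \frac{2}{\left(i \omega + 15\right)^{2}}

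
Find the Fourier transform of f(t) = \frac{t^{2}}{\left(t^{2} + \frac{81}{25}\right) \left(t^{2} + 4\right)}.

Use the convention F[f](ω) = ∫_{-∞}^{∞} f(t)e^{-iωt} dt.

F(ω) = \frac{50 \pi e^{- 2 \left|{\omega}\right|}}{19} - \frac{45 \pi e^{- \frac{9 \left|{\omega}\right|}{5}}}{19}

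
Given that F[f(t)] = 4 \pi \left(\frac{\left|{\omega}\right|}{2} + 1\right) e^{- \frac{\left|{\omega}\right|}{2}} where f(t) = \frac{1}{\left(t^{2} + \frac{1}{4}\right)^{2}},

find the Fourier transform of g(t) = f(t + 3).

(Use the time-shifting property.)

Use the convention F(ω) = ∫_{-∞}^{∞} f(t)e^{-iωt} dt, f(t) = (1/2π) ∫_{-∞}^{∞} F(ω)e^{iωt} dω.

F[g](ω) = 2 \pi \left(\left|{\omega}\right| + 2\right) e^{3 i \omega - \frac{\left|{\omega}\right|}{2}}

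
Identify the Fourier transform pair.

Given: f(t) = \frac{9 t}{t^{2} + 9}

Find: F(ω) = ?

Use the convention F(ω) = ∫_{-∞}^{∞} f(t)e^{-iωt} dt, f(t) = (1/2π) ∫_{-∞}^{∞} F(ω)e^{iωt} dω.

F(ω) = - 9 i \pi e^{- 3 \left|{\omega}\right|} \operatorname{sign}{\left(\omega \right)}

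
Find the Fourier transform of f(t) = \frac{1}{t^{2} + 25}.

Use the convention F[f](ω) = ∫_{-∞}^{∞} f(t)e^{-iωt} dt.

F(ω) = \frac{\pi e^{- 5 \left|{\omega}\right|}}{5}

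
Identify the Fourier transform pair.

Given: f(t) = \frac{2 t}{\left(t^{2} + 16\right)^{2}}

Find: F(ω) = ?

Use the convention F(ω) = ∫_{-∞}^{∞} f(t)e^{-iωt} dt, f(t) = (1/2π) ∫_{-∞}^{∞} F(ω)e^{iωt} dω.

F(ω) = - \frac{i \pi \omega e^{- 4 \left|{\omega}\right|}}{4}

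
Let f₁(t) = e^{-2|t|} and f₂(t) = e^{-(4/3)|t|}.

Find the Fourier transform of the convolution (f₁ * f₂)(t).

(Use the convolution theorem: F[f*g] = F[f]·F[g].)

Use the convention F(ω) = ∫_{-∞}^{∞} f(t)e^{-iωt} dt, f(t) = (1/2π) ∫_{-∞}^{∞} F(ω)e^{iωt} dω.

F[f₁*f₂](ω) = \frac{96}{\left(\omega^{2} + 4\right) \left(9 \omega^{2} + 16\right)}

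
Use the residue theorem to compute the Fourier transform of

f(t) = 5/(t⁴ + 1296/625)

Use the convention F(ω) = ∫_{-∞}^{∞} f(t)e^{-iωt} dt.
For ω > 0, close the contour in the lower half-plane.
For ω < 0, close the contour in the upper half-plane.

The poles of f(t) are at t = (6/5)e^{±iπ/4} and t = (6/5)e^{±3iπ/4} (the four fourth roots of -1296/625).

Let g(z) = f(z)e^{-iωz}; for large |z| the factor e^{-iωz} decays in the lower half-plane when ω > 0 and in the upper half-plane when ω < 0.

Case ω > 0 (lower half-plane, clockwise contour ⇒ F(ω) = -2πi·ΣRes):
  Res_{z = - \frac{3 \sqrt{2}}{5} - \frac{3 \sqrt{2} i}{5}} g(z) = \frac{625 \sqrt{2} i \left(1 - i\right) e^{\frac{3 \sqrt{2} \omega \left(-1 + i\right)}{5}}}{1728}
  Res_{z = \frac{3 \sqrt{2}}{5} - \frac{3 \sqrt{2} i}{5}} g(z) = \frac{625 \sqrt{2} i \left(1 + i\right) e^{- \frac{3 \sqrt{2} \omega \left(1 + i\right)}{5}}}{1728}
  F(ω) = -2πi·ΣRes = \frac{625 \sqrt{2} \pi \left(1 - i\right) \left(e^{\frac{6 \sqrt{2} i \omega}{5}} + i\right) e^{- \frac{3 \sqrt{2} \omega \left(1 + i\right)}{5}}}{864} = \frac{625 \pi e^{- \frac{3 \sqrt{2} \omega}{5}} \sin{\left(\frac{3 \sqrt{2} \omega}{5} + \frac{\pi}{4} \right)}}{216}

Case ω < 0 (upper half-plane, counterclockwise contour ⇒ F(ω) = +2πi·ΣRes):
  Res_{z = \frac{3 \sqrt{2}}{5} + \frac{3 \sqrt{2} i}{5}} g(z) = \frac{625 \sqrt{2} i \left(-1 + i\right) e^{\frac{3 \sqrt{2} \omega \left(1 - i\right)}{5}}}{1728}
  Res_{z = - \frac{3 \sqrt{2}}{5} + \frac{3 \sqrt{2} i}{5}} g(z) = \frac{625 \sqrt{2} \left(1 - i\right) e^{\frac{3 \sqrt{2} \omega \left(1 + i\right)}{5}}}{1728}
  F(ω) = 2πi·ΣRes = - \frac{625 \sqrt{2} i \pi \left(i \left(1 - i\right) e^{\frac{3 \sqrt{2} \omega \left(1 - i\right)}{5}} - \left(1 - i\right) e^{\frac{3 \sqrt{2} \omega \left(1 + i\right)}{5}}\right)}{864} = \frac{625 \pi e^{\frac{3 \sqrt{2} \omega}{5}} \cos{\left(\frac{3 \sqrt{2} \omega}{5} + \frac{\pi}{4} \right)}}{216}

Both cases combine into a single formula in |ω|:

F(ω) = \frac{625 \pi e^{- \frac{3 \sqrt{2} \left|{\omega}\right|}{5}} \sin{\left(\frac{3 \sqrt{2} \left|{\omega}\right|}{5} + \frac{\pi}{4} \right)}}{216}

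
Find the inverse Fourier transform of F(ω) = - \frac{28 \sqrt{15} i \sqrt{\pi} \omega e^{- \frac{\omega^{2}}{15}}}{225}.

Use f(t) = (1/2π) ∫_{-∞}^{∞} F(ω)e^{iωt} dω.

f(t) = 7 t e^{- \frac{15 t^{2}}{4}}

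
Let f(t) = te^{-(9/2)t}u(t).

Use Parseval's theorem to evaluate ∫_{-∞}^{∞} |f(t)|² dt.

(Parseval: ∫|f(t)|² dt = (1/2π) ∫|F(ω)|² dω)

∫|f(t)|² dt = \frac{2}{729}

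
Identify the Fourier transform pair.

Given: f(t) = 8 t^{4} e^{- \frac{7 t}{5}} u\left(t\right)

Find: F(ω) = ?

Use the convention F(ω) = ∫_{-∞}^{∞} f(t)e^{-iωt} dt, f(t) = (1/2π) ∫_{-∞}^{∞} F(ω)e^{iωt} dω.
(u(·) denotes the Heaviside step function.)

F(ω) = \frac{600000}{\left(5 i \omega + 7\right)^{5}}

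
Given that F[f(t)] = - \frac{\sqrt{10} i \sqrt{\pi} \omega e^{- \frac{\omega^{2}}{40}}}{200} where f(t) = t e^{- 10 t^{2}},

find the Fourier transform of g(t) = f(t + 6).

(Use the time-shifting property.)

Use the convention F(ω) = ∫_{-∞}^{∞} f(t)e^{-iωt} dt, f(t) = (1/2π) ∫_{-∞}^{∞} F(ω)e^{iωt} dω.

F[g](ω) = - \frac{\sqrt{10} i \sqrt{\pi} \omega e^{- \frac{\omega \left(\omega - 240 i\right)}{40}}}{200}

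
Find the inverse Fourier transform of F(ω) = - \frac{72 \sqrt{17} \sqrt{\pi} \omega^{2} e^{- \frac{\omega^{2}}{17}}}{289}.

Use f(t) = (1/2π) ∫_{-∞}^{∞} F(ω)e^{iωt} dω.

f(t) = 9 \left(17 t^{2} - 2\right) e^{- \frac{17 t^{2}}{4}}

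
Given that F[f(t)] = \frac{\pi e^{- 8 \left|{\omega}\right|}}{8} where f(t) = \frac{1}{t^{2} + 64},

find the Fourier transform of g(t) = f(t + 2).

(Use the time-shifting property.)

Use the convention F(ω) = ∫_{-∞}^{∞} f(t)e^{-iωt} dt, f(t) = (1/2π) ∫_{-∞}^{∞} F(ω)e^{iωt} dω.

F[g](ω) = \frac{\pi e^{2 i \omega - 8 \left|{\omega}\right|}}{8}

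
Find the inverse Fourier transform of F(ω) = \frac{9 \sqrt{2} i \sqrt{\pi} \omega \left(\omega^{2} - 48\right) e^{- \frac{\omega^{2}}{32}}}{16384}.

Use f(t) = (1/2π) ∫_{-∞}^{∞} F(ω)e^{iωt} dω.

f(t) = 9 t^{3} e^{- 8 t^{2}}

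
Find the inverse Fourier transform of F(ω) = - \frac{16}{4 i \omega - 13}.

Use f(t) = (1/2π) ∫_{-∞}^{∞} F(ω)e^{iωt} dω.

f(t) = 4 e^{\frac{13 t}{4}} u\left(- t\right)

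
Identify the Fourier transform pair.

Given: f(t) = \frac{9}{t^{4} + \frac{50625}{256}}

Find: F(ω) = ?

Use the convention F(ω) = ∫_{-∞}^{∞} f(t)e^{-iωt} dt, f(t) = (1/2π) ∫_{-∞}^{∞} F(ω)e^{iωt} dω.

F(ω) = \frac{64 \pi e^{- \frac{15 \sqrt{2} \left|{\omega}\right|}{8}} \sin{\left(\frac{15 \sqrt{2} \left|{\omega}\right|}{8} + \frac{\pi}{4} \right)}}{375}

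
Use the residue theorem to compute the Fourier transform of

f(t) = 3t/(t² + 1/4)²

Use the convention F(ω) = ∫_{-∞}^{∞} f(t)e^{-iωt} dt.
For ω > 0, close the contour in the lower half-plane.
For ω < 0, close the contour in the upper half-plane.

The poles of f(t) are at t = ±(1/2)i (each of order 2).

Let g(z) = f(z)e^{-iωz}; for large |z| the factor e^{-iωz} decays in the lower half-plane when ω > 0 and in the upper half-plane when ω < 0.

Case ω > 0 (lower half-plane, clockwise contour ⇒ F(ω) = -2πi·ΣRes):
  Res_{z = - \frac{i}{2}} g(z) = \frac{3 \omega e^{- \frac{\omega}{2}}}{2} (pole of order 2)
  F(ω) = -2πi·ΣRes = - 3 i \pi \omega e^{- \frac{\omega}{2}}

Case ω < 0 (upper half-plane, counterclockwise contour ⇒ F(ω) = +2πi·ΣRes):
  Res_{z = \frac{i}{2}} g(z) = - \frac{3 \omega e^{\frac{\omega}{2}}}{2} (pole of order 2)
  F(ω) = 2πi·ΣRes = - 3 i \pi \omega e^{\frac{\omega}{2}}

Both cases combine into a single formula in |ω|:

F(ω) = - 3 i \pi \omega e^{- \frac{\left|{\omega}\right|}{2}}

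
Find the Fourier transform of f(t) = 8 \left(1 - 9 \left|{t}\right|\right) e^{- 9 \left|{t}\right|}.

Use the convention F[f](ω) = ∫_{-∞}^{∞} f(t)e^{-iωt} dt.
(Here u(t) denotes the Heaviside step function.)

F(ω) = \frac{288 \omega^{2}}{\left(\omega^{2} + 81\right)^{2}}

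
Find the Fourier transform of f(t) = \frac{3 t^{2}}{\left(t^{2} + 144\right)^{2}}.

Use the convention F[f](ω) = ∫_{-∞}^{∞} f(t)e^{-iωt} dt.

F(ω) = \frac{\pi \left(1 - 12 \left|{\omega}\right|\right) e^{- 12 \left|{\omega}\right|}}{8}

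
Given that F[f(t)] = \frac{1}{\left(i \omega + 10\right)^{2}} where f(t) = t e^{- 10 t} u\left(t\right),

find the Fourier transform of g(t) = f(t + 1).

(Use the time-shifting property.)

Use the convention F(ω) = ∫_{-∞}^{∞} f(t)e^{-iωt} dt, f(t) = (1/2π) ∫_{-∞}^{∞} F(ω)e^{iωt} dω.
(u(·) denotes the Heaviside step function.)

F[g](ω) = \frac{e^{i \omega}}{\left(i \omega + 10\right)^{2}}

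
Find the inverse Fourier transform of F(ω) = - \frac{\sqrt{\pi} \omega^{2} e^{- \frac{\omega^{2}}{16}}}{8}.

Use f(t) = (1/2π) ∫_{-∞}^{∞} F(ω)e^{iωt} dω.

f(t) = \left(16 t^{2} - 2\right) e^{- 4 t^{2}}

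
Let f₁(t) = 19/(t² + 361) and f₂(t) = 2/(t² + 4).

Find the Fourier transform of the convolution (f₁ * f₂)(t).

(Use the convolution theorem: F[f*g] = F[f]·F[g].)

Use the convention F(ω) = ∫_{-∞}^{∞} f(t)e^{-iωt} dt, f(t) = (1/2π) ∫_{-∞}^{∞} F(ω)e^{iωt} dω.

F[f₁*f₂](ω) = \pi^{2} e^{- 21 \left|{\omega}\right|}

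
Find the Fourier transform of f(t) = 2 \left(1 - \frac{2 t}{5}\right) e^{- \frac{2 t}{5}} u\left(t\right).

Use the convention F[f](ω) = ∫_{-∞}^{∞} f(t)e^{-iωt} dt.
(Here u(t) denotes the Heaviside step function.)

F(ω) = \frac{50 i \omega}{- 25 \omega^{2} + 20 i \omega + 4}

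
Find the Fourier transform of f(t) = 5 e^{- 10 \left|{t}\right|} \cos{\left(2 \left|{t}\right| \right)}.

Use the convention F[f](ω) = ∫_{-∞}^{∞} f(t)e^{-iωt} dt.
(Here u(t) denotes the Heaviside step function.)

F(ω) = \frac{100 \left(\omega^{2} + 104\right)}{\omega^{4} + 192 \omega^{2} + 10816}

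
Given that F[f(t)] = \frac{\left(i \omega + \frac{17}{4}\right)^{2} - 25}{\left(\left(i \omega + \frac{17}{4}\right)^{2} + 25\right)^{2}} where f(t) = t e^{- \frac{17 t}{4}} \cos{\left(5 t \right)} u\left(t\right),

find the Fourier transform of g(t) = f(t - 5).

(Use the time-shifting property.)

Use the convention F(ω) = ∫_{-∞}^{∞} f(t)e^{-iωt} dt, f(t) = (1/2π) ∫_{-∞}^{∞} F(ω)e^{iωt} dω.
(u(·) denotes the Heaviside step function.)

F[g](ω) = \frac{16 \left(\left(4 i \omega + 17\right)^{2} - 400\right) e^{- 5 i \omega}}{\left(\left(4 i \omega + 17\right)^{2} + 400\right)^{2}}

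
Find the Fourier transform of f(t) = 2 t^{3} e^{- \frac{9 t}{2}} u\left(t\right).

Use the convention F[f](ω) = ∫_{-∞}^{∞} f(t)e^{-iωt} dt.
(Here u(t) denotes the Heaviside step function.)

F(ω) = \frac{192}{\left(2 i \omega + 9\right)^{4}}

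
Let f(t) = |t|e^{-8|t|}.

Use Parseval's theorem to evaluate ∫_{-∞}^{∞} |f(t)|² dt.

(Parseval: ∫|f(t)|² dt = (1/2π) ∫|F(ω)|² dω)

∫|f(t)|² dt = \frac{1}{1024}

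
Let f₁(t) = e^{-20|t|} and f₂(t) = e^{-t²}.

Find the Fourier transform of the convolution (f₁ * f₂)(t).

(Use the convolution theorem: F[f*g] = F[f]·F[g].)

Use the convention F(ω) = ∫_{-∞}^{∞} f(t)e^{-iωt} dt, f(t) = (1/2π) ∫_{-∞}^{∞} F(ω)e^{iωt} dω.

F[f₁*f₂](ω) = \frac{40 \sqrt{\pi} e^{- \frac{\omega^{2}}{4}}}{\omega^{2} + 400}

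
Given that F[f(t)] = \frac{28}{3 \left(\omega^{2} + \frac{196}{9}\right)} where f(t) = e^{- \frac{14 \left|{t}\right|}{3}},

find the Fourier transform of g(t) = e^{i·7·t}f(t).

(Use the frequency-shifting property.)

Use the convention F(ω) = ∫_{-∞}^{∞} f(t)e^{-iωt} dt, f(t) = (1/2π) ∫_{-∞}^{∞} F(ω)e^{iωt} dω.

F[g](ω) = \frac{84}{9 \left(\omega - 7\right)^{2} + 196}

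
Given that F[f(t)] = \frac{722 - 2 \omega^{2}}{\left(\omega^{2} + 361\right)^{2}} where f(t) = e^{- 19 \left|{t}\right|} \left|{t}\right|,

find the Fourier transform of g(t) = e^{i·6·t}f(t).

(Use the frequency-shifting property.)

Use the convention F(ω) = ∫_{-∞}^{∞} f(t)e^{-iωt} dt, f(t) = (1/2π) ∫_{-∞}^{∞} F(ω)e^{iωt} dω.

F[g](ω) = \frac{2 \left(361 - \left(\omega - 6\right)^{2}\right)}{\left(\left(\omega - 6\right)^{2} + 361\right)^{2}}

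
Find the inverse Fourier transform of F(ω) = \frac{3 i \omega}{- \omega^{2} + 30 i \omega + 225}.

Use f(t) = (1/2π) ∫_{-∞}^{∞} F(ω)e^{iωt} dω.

f(t) = 3 \left(1 - 15 t\right) e^{- 15 t} u\left(t\right)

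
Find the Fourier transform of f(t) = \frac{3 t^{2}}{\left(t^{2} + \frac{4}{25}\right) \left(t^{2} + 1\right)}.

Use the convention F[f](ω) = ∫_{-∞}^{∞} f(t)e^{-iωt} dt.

F(ω) = \frac{25 \pi e^{- \left|{\omega}\right|}}{7} - \frac{10 \pi e^{- \frac{2 \left|{\omega}\right|}{5}}}{7}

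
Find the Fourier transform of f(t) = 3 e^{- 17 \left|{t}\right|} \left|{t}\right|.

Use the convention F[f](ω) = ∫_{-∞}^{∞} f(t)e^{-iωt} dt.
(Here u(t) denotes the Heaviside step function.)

F(ω) = \frac{6 \left(289 - \omega^{2}\right)}{\left(\omega^{2} + 289\right)^{2}}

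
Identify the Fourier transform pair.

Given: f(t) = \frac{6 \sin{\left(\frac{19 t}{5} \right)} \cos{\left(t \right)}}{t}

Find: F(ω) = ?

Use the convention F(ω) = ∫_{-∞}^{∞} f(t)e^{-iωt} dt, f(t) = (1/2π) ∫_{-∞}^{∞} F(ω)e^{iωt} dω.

F(ω) = \begin{cases} 6 \pi & \text{for}\: \omega > - \frac{14}{5} \wedge \omega < \frac{14}{5} \\3 \pi & \text{for}\: \omega > - \frac{24}{5} \wedge \omega < \frac{24}{5} \\0 & \text{otherwise} \end{cases}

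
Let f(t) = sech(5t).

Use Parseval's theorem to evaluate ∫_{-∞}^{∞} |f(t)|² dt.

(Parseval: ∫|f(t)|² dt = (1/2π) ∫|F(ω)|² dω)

∫|f(t)|² dt = \frac{2}{5}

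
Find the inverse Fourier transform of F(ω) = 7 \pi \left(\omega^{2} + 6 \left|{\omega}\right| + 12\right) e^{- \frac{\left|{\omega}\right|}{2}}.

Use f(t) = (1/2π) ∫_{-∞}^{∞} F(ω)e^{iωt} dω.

f(t) = \frac{7}{\left(t^{2} + \frac{1}{4}\right)^{3}}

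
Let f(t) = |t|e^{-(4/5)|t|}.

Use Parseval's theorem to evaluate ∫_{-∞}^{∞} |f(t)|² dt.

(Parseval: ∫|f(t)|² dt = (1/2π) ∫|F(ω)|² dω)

∫|f(t)|² dt = \frac{125}{128}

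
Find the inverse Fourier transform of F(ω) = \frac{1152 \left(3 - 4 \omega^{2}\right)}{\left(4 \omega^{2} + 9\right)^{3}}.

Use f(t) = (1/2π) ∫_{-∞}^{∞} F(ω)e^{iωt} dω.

f(t) = 4 t^{2} e^{- \frac{3 \left|{t}\right|}{2}}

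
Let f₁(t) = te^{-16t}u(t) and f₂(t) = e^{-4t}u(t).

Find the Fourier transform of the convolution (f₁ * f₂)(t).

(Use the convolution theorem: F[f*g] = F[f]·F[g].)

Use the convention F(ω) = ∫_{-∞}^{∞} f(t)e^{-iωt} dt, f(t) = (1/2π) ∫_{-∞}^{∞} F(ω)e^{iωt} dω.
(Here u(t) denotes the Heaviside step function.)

F[f₁*f₂](ω) = \frac{1}{\left(i \omega + 4\right) \left(i \omega + 16\right)^{2}}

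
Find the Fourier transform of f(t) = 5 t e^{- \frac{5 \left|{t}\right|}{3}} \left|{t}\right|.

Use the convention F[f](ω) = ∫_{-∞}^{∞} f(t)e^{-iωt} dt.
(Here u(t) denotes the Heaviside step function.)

F(ω) = \frac{4860 i \omega \left(3 \omega^{2} - 25\right)}{\left(9 \omega^{2} + 25\right)^{3}}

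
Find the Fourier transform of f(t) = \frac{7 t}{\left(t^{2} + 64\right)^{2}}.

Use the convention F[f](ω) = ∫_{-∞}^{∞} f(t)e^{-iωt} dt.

F(ω) = - \frac{7 i \pi \omega e^{- 8 \left|{\omega}\right|}}{16}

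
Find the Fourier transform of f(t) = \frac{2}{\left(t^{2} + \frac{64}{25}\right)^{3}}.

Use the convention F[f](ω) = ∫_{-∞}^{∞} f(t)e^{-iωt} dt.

F(ω) = \frac{125 \pi \left(64 \omega^{2} + 120 \left|{\omega}\right| + 75\right) e^{- \frac{8 \left|{\omega}\right|}{5}}}{131072}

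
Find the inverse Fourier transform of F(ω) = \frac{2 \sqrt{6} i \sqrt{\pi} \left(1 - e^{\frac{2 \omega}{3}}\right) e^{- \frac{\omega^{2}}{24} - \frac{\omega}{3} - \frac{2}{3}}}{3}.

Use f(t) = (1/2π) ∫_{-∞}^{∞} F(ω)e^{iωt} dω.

f(t) = 8 e^{- 6 t^{2}} \sin{\left(4 t \right)}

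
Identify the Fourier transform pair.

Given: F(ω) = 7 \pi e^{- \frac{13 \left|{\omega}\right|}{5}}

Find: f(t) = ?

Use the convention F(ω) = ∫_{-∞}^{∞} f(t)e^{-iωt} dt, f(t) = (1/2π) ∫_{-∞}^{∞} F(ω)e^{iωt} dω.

f(t) = \frac{91}{5 \left(t^{2} + \frac{169}{25}\right)}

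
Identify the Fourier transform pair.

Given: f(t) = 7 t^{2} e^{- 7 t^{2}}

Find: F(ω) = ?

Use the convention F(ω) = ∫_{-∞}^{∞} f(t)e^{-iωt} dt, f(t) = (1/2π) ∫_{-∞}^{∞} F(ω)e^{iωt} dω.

F(ω) = \frac{\sqrt{7} \sqrt{\pi} \left(14 - \omega^{2}\right) e^{- \frac{\omega^{2}}{28}}}{196}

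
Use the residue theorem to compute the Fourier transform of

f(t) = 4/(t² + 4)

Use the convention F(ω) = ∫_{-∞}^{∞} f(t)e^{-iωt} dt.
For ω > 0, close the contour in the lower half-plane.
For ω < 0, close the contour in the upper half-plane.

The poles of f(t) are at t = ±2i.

Let g(z) = f(z)e^{-iωz}; for large |z| the factor e^{-iωz} decays in the lower half-plane when ω > 0 and in the upper half-plane when ω < 0.

Case ω > 0 (lower half-plane, clockwise contour ⇒ F(ω) = -2πi·ΣRes):
  Res_{z = - 2 i} g(z) = i e^{- 2 \omega}
  F(ω) = -2πi·ΣRes = 2 \pi e^{- 2 \omega}

Case ω < 0 (upper half-plane, counterclockwise contour ⇒ F(ω) = +2πi·ΣRes):
  Res_{z = 2 i} g(z) = - i e^{2 \omega}
  F(ω) = 2πi·ΣRes = 2 \pi e^{2 \omega}

Both cases combine into a single formula in |ω|:

F(ω) = 2 \pi e^{- 2 \left|{\omega}\right|}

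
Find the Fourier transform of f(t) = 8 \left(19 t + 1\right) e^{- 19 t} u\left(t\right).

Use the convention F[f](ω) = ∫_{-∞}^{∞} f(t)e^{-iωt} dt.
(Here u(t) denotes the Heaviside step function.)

F(ω) = \frac{8 \left(- i \omega - 38\right)}{\omega^{2} - 38 i \omega - 361}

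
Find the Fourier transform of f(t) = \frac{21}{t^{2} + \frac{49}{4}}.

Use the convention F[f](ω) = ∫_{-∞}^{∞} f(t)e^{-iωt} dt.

F(ω) = 6 \pi e^{- \frac{7 \left|{\omega}\right|}{2}}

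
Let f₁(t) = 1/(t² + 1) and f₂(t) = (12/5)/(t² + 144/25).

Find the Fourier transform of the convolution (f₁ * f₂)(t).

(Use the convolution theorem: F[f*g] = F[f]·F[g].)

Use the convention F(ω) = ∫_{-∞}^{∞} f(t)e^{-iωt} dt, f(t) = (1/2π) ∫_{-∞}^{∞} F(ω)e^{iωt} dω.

F[f₁*f₂](ω) = \pi^{2} e^{- \frac{17 \left|{\omega}\right|}{5}}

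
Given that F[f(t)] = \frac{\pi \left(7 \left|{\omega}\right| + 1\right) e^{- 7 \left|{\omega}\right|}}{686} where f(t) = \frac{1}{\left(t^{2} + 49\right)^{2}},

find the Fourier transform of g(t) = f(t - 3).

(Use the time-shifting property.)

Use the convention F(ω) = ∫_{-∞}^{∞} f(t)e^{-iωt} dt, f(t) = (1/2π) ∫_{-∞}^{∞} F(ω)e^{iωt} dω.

F[g](ω) = \frac{\pi \left(7 \left|{\omega}\right| + 1\right) e^{- 3 i \omega - 7 \left|{\omega}\right|}}{686}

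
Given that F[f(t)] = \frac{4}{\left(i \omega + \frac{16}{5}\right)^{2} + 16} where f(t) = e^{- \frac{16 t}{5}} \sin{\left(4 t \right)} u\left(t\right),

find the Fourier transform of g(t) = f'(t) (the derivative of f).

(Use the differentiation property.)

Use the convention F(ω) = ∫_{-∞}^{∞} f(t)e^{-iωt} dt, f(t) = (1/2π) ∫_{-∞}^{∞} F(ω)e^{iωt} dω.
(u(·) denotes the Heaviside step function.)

F[g](ω) = \frac{100 i \omega}{\left(5 i \omega + 16\right)^{2} + 400}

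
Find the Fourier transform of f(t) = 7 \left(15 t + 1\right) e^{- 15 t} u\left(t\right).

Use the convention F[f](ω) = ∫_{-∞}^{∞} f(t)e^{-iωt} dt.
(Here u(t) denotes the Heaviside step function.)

F(ω) = \frac{7 \left(- i \omega - 30\right)}{\omega^{2} - 30 i \omega - 225}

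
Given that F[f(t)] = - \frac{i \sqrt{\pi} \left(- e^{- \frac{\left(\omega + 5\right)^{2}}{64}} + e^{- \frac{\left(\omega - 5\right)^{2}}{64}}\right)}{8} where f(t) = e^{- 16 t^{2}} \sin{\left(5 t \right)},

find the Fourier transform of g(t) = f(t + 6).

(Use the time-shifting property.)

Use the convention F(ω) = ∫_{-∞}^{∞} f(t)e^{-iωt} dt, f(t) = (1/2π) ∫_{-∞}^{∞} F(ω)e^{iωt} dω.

F[g](ω) = \frac{i \sqrt{\pi} \left(1 - e^{\frac{5 \omega}{16}}\right) e^{- \frac{\omega^{2}}{64} - \frac{5 \omega}{32} + 6 i \omega - \frac{25}{64}}}{8}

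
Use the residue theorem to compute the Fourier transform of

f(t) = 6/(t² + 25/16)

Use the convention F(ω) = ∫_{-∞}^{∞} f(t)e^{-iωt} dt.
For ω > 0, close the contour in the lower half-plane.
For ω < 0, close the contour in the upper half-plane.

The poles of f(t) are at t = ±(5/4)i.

Let g(z) = f(z)e^{-iωz}; for large |z| the factor e^{-iωz} decays in the lower half-plane when ω > 0 and in the upper half-plane when ω < 0.

Case ω > 0 (lower half-plane, clockwise contour ⇒ F(ω) = -2πi·ΣRes):
  Res_{z = - \frac{5 i}{4}} g(z) = \frac{12 i e^{- \frac{5 \omega}{4}}}{5}
  F(ω) = -2πi·ΣRes = \frac{24 \pi e^{- \frac{5 \omega}{4}}}{5}

Case ω < 0 (upper half-plane, counterclockwise contour ⇒ F(ω) = +2πi·ΣRes):
  Res_{z = \frac{5 i}{4}} g(z) = - \frac{12 i e^{\frac{5 \omega}{4}}}{5}
  F(ω) = 2πi·ΣRes = \frac{24 \pi e^{\frac{5 \omega}{4}}}{5}

Both cases combine into a single formula in |ω|:

F(ω) = \frac{24 \pi e^{- \frac{5 \left|{\omega}\right|}{4}}}{5}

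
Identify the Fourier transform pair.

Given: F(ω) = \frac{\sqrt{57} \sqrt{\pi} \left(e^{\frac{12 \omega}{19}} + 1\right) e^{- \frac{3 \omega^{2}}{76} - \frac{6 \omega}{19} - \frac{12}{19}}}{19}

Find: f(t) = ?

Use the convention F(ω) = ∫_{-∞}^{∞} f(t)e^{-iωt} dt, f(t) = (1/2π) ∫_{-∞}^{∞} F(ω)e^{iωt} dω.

f(t) = 2 e^{- \frac{19 t^{2}}{3}} \cos{\left(4 t \right)}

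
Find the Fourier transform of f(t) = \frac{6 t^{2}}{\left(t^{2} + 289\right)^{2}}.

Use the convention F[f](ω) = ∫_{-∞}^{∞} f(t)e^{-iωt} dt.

F(ω) = \frac{3 \pi \left(1 - 17 \left|{\omega}\right|\right) e^{- 17 \left|{\omega}\right|}}{17}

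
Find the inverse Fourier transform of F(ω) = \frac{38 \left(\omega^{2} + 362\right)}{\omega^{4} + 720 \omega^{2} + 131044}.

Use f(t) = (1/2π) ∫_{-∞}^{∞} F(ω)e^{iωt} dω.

f(t) = e^{- 19 \left|{t}\right|} \cos{\left(\left|{t}\right| \right)}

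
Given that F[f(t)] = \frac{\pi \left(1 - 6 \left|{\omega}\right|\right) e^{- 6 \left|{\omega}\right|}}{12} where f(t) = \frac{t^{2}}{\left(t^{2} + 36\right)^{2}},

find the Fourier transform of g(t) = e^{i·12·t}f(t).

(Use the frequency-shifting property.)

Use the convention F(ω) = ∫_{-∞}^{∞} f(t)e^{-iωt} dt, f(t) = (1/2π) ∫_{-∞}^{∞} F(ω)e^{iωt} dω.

F[g](ω) = \frac{\pi \left(1 - 6 \left|{\omega - 12}\right|\right) e^{- 6 \left|{\omega - 12}\right|}}{12}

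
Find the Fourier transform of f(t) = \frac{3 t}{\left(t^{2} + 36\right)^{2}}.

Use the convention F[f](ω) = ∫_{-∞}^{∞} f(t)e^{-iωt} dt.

F(ω) = - \frac{i \pi \omega e^{- 6 \left|{\omega}\right|}}{4}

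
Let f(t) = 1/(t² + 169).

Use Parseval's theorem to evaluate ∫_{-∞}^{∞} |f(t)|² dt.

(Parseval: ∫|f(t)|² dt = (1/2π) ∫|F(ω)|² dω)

∫|f(t)|² dt = \frac{\pi}{4394}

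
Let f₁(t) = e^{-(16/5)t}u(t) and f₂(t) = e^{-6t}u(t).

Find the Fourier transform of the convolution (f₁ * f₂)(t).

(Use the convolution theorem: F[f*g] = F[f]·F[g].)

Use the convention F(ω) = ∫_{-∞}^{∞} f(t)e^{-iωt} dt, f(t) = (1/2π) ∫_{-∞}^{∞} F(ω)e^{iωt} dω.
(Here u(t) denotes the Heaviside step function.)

F[f₁*f₂](ω) = \frac{5}{\left(i \omega + 6\right) \left(5 i \omega + 16\right)}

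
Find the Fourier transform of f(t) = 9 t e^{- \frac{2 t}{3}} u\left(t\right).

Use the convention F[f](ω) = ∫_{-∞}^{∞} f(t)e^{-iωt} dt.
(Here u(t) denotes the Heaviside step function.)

F(ω) = \frac{81}{\left(3 i \omega + 2\right)^{2}}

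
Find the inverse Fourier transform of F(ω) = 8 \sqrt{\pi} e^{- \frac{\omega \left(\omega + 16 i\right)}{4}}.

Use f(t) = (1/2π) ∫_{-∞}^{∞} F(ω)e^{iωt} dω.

f(t) = 8 e^{- \left(t - 4\right)^{2}}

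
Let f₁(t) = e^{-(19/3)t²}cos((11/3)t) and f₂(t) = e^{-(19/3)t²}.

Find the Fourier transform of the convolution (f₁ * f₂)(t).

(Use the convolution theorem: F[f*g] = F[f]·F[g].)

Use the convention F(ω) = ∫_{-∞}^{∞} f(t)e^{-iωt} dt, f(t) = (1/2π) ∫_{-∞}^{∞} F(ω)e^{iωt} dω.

F[f₁*f₂](ω) = \frac{3 \pi \left(e^{\frac{11 \omega}{19}} + 1\right) e^{- \frac{3 \omega^{2}}{38} - \frac{11 \omega}{38} - \frac{121}{228}}}{38}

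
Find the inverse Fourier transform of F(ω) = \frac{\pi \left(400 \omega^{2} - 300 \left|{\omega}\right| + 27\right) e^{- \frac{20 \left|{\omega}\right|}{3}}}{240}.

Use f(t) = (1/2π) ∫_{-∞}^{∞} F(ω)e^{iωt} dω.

f(t) = \frac{2 t^{4}}{\left(t^{2} + \frac{400}{9}\right)^{3}}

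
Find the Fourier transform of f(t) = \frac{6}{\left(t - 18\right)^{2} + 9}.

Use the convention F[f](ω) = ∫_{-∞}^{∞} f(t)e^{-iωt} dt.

F(ω) = 2 \pi e^{- 18 i \omega - 3 \left|{\omega}\right|}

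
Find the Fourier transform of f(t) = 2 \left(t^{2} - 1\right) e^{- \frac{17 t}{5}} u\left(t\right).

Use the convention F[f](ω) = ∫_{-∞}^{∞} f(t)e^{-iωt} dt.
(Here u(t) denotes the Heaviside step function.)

F(ω) = \frac{10 \left(250 i \omega - \left(5 i \omega + 17\right)^{3} + 850\right)}{\left(5 i \omega + 17\right)^{4}}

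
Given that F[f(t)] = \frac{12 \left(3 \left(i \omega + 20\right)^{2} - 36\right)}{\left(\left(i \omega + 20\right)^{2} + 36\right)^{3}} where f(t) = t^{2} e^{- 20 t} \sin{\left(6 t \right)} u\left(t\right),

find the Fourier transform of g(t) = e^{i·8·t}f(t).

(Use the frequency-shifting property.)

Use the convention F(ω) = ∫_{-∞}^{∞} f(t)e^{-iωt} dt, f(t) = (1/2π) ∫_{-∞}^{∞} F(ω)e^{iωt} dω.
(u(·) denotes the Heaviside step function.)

F[g](ω) = \frac{36 \left(\left(i \left(\omega - 8\right) + 20\right)^{2} - 12\right)}{\left(\left(i \left(\omega - 8\right) + 20\right)^{2} + 36\right)^{3}}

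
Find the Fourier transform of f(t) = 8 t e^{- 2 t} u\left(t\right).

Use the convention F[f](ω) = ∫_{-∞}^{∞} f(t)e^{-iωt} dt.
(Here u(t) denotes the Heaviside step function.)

F(ω) = \frac{8}{\left(i \omega + 2\right)^{2}}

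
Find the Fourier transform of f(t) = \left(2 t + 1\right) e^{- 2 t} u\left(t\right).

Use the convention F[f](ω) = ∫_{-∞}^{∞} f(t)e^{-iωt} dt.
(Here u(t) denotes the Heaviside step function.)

F(ω) = \frac{- i \omega - 4}{\omega^{2} - 4 i \omega - 4}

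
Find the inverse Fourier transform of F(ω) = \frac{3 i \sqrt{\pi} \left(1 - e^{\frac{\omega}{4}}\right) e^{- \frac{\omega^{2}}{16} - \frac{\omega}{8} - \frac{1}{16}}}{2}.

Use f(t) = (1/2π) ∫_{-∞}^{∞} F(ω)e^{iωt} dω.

f(t) = 6 e^{- 4 t^{2}} \sin{\left(t \right)}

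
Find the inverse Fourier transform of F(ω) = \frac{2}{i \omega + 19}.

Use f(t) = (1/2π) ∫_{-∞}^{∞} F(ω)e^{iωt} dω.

f(t) = 2 e^{- 19 t} u\left(t\right)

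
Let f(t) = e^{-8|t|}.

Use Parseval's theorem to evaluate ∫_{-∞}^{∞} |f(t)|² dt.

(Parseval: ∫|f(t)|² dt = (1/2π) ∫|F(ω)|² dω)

∫|f(t)|² dt = \frac{1}{8}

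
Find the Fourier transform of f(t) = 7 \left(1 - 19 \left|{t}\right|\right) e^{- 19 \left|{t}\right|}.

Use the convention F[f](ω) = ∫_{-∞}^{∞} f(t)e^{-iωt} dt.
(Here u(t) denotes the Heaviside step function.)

F(ω) = \frac{532 \omega^{2}}{\left(\omega^{2} + 361\right)^{2}}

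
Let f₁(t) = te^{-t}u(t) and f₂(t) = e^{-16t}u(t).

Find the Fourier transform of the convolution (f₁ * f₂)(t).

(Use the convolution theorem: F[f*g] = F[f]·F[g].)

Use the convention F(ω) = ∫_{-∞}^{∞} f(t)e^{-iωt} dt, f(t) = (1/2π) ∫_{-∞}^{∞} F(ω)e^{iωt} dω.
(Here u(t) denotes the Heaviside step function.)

F[f₁*f₂](ω) = \frac{1}{\left(i \omega + 1\right)^{2} \left(i \omega + 16\right)}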